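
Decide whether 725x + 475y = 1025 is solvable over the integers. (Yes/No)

gcd(725, 475): 725 = 1·475 + 250; 475 = 1·250 + 225; 250 = 1·225 + 25; 225 = 9·25 + 0 → 25
25 divides 1025, so a solution exists.

Yes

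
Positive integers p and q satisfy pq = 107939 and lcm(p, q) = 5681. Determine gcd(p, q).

19

gcd·lcm = product, so gcd = 107939/5681 = 19.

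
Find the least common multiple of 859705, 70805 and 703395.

859705 = 5 · 7² · 11² · 29; 70805 = 5 · 7² · 17²; 703395 = 3² · 5 · 7² · 11 · 29
lcm takes max exponent of each prime: 3² · 5 · 7² · 11² · 17² · 29 = 2236092705

2236092705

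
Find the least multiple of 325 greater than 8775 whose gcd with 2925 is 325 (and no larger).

9100

Multiples of 325 above 8775: 325·28, 325·29, … . Need the cofactor coprime to 2925/325 = 9.
Checking s = 28, 29, … the first with gcd(s, 9) = 1 is s = 28, giving 9100.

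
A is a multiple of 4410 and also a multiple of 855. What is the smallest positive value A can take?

83790

4410 = 2 · 3² · 5 · 7²; 855 = 3² · 5 · 19
max exponents: 2 · 3² · 5 · 7² · 19 = 83790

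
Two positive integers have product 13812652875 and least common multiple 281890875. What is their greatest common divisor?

49

From gcd × lcm = ab: gcd = 13812652875 / 281890875 = 49.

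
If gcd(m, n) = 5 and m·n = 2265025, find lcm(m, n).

453005

For any two positive integers, gcd × lcm equals their product. Hence lcm = 2265025 / 5 = 453005.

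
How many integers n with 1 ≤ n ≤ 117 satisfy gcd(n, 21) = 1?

67

21 = 3·7. Inclusion–exclusion on these primes:
117 − ⌊117/3⌋ − ⌊117/7⌋ + ⌊117/21⌋ = 67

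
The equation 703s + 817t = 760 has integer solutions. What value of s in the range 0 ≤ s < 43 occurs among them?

gcd(703, 817) = 19 (Euclid: 817 = 1·703 + 114; 703 = 6·114 + 19; 114 = 6·19 + 0), and 19 | 760.
Extended Euclid: 703·(7) + 817·(-6) = 19. Scale by 40: s₀ = 280.
General solution s = s₀ + 43k; reducing mod 43 gives s = 22 (and t = -18).

22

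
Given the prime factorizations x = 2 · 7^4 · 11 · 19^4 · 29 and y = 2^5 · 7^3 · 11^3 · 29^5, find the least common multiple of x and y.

max exponent per prime: 2^5 · 7^4 · 11^3 · 19^4 · 29^5 = 273353467406711967968

273353467406711967968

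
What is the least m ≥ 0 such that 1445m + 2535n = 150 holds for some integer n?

Reduce mod 2535: 1445m ≡ 150 (mod 2535). With g = gcd(1445, 2535) = 5 dividing 150, divide through: 289m ≡ 30 (mod 507).
Since gcd(289, 507) = 1, m ≡ 30·(289)⁻¹ ≡ 465 (mod 507). Smallest non-negative: 465.

465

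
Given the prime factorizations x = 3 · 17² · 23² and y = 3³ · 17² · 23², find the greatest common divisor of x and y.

458643

min exponent per shared prime: 3 · 17² · 23² = 458643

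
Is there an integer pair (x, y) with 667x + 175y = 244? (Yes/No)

Yes

By Bézout, 667x + 175y = 244 has integer solutions iff gcd(667, 175) | 244.
Euclid: 667 = 3·175 + 142; 175 = 1·142 + 33; 142 = 4·33 + 10; 33 = 3·10 + 3; 10 = 3·3 + 1; 3 = 3·1 + 0. gcd = 1; 244 mod 1 = 0. Yes.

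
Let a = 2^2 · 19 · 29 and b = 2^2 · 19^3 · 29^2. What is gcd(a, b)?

2204

min exponent per shared prime: 2^2 · 19 · 29 = 2204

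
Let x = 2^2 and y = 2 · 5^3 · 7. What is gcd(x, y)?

min exponent per shared prime: 2 = 2

2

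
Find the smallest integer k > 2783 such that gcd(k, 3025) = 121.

Multiples of 121 above 2783: 121·24, 121·25, … . Need the cofactor coprime to 3025/121 = 25.
Checking s = 24, 25, … the first with gcd(s, 25) = 1 is s = 24, giving 2904.

2904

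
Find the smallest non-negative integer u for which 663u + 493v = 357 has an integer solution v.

gcd(663, 493) = 17 (Euclid: 663 = 1·493 + 170; 493 = 2·170 + 153; 170 = 1·153 + 17; 153 = 9·17 + 0), and 17 | 357.
Extended Euclid: 663·(3) + 493·(-4) = 17. Scale by 21: u₀ = 63.
General solution u = u₀ + 29t; reducing mod 29 gives u = 5 (and v = -6).

5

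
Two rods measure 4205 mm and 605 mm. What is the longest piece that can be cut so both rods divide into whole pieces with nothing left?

5

Euclid: 4205 = 6·605 + 575; 605 = 1·575 + 30; 575 = 19·30 + 5; 30 = 6·5 + 0. Last nonzero remainder: 5.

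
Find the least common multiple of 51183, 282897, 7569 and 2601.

51183 = 3² · 11² · 47; 282897 = 3² · 17 · 43²; 7569 = 3² · 29²; 2601 = 3² · 17²
lcm takes max exponent of each prime: 3² · 11² · 17² · 29² · 43² · 47 = 23001517411983

23001517411983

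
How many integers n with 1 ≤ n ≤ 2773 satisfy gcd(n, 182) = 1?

Prime factors of 182: 2, 7, 13. Count integers ≤ 2773 divisible by none of them.
By inclusion–exclusion: 2773 − ⌊2773/2⌋ − ⌊2773/7⌋ − ⌊2773/13⌋ + ⌊2773/14⌋ + ⌊2773/26⌋ + ⌊2773/91⌋ − ⌊2773/182⌋ = 1097.

1097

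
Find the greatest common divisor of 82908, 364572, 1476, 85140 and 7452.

36

gcd(82908, 364572): 364572 = 4·82908 + 32940; 82908 = 2·32940 + 17028; 32940 = 1·17028 + 15912; 17028 = 1·15912 + 1116; 15912 = 14·1116 + 288; 1116 = 3·288 + 252; 288 = 1·252 + 36; 252 = 7·36 + 0 → 36
gcd(36, 1476): 1476 = 41·36 + 0 → 36
gcd(36, 85140): 85140 = 2365·36 + 0 → 36
gcd(36, 7452): 7452 = 207·36 + 0 → 36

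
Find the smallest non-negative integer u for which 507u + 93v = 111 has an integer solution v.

27

Euclid: 507 = 5·93 + 42; 93 = 2·42 + 9; 42 = 4·9 + 6; 9 = 1·6 + 3; 6 = 2·3 + 0 → gcd = 3; 111 = 3·37.
Back-substitution yields 507·(-11) + 93·(60) = 3, so one solution is u = -11·37 = -407, v = 60·37 = 2220.
Solutions in u differ by 93/3 = 31; the one in [0, 31) is -407 mod 31 = 27.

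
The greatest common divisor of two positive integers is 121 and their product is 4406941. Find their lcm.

36421

gcd·lcm = product, so lcm = 4406941/121 = 36421.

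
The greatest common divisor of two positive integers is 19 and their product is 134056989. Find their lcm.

7055631

Since gcd(u,v)·lcm(u,v) = uv, lcm = 134056989/19 = 7055631.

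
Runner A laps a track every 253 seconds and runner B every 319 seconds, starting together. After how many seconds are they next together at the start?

7337

gcd first: 319 = 1·253 + 66; 253 = 3·66 + 55; 66 = 1·55 + 11; 55 = 5·11 + 0 → gcd = 11
lcm = 253·319/gcd = 80707/11 = 7337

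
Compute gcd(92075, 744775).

25

92075 = 5² · 29 · 127
744775 = 5² · 31³
Common: 5² = 25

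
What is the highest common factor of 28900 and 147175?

25

Euclid: 147175 = 5·28900 + 2675; 28900 = 10·2675 + 2150; 2675 = 1·2150 + 525; 2150 = 4·525 + 50; 525 = 10·50 + 25; 50 = 2·25 + 0. Last nonzero remainder: 25.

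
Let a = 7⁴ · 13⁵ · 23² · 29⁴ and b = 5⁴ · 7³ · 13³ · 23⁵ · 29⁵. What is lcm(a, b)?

max exponent per prime: 5⁴ · 7⁴ · 13⁵ · 23⁵ · 29⁵ = 73556000743485944846719375

73556000743485944846719375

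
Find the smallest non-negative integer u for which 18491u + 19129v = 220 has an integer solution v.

gcd(18491, 19129) = 11 (Euclid: 19129 = 1·18491 + 638; 18491 = 28·638 + 627; 638 = 1·627 + 11; 627 = 57·11 + 0), and 11 | 220.
Extended Euclid: 18491·(-30) + 19129·(29) = 11. Scale by 20: u₀ = -600.
General solution u = u₀ + 1739t; reducing mod 1739 gives u = 1139 (and v = -1101).

1139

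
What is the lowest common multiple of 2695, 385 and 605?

lcm(2695, 385) = 2695·385/gcd = 1037575/385 = 2695
lcm(2695, 605) = 2695·605/gcd = 1630475/55 = 29645

29645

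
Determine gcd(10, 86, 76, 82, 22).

2

10 = 2 · 5; 86 = 2 · 43; 76 = 2² · 19; 82 = 2 · 41; 22 = 2 · 11
gcd takes min exponent of each prime: 2 = 2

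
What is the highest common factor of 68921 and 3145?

68921 = 41³
3145 = 5 · 17 · 37
Common: 1 = 1

1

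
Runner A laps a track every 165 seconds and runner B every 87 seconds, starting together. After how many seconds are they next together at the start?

4785

165 = 3 · 5 · 11; 87 = 3 · 29
max exponents: 3 · 5 · 11 · 29 = 4785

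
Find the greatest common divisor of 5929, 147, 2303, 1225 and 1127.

gcd(5929, 147): 5929 = 40·147 + 49; 147 = 3·49 + 0 → 49
gcd(49, 2303): 2303 = 47·49 + 0 → 49
gcd(49, 1225): 1225 = 25·49 + 0 → 49
gcd(49, 1127): 1127 = 23·49 + 0 → 49

49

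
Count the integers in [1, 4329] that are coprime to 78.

Prime factors of 78: 2, 3, 13. Count integers ≤ 4329 divisible by none of them.
By inclusion–exclusion: 4329 − ⌊4329/2⌋ − ⌊4329/3⌋ − ⌊4329/13⌋ + ⌊4329/6⌋ + ⌊4329/26⌋ + ⌊4329/39⌋ − ⌊4329/78⌋ = 1332.

1332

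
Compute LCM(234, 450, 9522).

3094650

234 = 2 · 3² · 13; 450 = 2 · 3² · 5²; 9522 = 2 · 3² · 23²
lcm takes max exponent of each prime: 2 · 3² · 5² · 13 · 23² = 3094650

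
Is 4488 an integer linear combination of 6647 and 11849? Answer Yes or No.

No

By Bézout, 6647m − 11849n = 4488 has integer solutions iff gcd(6647, 11849) | 4488.
Euclid: 11849 = 1·6647 + 5202; 6647 = 1·5202 + 1445; 5202 = 3·1445 + 867; 1445 = 1·867 + 578; 867 = 1·578 + 289; 578 = 2·289 + 0. gcd = 289; 4488 mod 289 = 153. No.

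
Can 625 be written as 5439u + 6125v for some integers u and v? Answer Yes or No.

By Bézout, 5439u + 6125v = 625 has integer solutions iff gcd(5439, 6125) | 625.
Euclid: 6125 = 1·5439 + 686; 5439 = 7·686 + 637; 686 = 1·637 + 49; 637 = 13·49 + 0. gcd = 49; 625 mod 49 = 37. No.

No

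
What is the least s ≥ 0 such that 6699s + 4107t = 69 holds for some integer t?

534

Euclid: 6699 = 1·4107 + 2592; 4107 = 1·2592 + 1515; 2592 = 1·1515 + 1077; 1515 = 1·1077 + 438; 1077 = 2·438 + 201; 438 = 2·201 + 36; 201 = 5·36 + 21; 36 = 1·21 + 15; 21 = 1·15 + 6; 15 = 2·6 + 3; 6 = 2·3 + 0 → gcd = 3; 69 = 3·23.
Back-substitution yields 6699·(-572) + 4107·(933) = 3, so one solution is s = -572·23 = -13156, t = 933·23 = 21459.
Solutions in s differ by 4107/3 = 1369; the one in [0, 1369) is -13156 mod 1369 = 534.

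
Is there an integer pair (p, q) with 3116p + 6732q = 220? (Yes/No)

gcd(3116, 6732): 6732 = 2·3116 + 500; 3116 = 6·500 + 116; 500 = 4·116 + 36; 116 = 3·36 + 8; 36 = 4·8 + 4; 8 = 2·4 + 0 → 4
4 divides 220, so a solution exists.

Yes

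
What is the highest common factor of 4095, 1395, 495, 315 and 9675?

4095 = 3² · 5 · 7 · 13; 1395 = 3² · 5 · 31; 495 = 3² · 5 · 11; 315 = 3² · 5 · 7; 9675 = 3² · 5² · 43
gcd takes min exponent of each prime: 3² · 5 = 45

45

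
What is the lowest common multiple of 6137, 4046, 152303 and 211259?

33098792566

6137 = 17 · 19²; 4046 = 2 · 7 · 17²; 152303 = 17³ · 31; 211259 = 17³ · 43
lcm takes max exponent of each prime: 2 · 7 · 17³ · 19² · 31 · 43 = 33098792566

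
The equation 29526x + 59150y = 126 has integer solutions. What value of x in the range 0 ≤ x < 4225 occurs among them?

Euclid: 59150 = 2·29526 + 98; 29526 = 301·98 + 28; 98 = 3·28 + 14; 28 = 2·14 + 0 → gcd = 14; 126 = 14·9.
Back-substitution yields 29526·(-1811) + 59150·(904) = 14, so one solution is x = -1811·9 = -16299, y = 904·9 = 8136.
Solutions in x differ by 59150/14 = 4225; the one in [0, 4225) is -16299 mod 4225 = 601.

601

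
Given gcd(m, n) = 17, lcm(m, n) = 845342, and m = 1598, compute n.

8993

Using mn = gcd(m,n)·lcm(m,n) = 17·845342 = 14370814, we get n = 14370814/1598 = 8993.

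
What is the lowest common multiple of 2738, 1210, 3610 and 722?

lcm(2738, 1210) = 2738·1210/gcd = 3312980/2 = 1656490
lcm(1656490, 3610) = 1656490·3610/gcd = 5979928900/10 = 597992890
lcm(597992890, 722) = 597992890·722/gcd = 431750866580/722 = 597992890

597992890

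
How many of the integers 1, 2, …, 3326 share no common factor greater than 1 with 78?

78 = 2·3·13. Inclusion–exclusion on these primes:
3326 − ⌊3326/2⌋ − ⌊3326/3⌋ − ⌊3326/13⌋ + ⌊3326/6⌋ + ⌊3326/26⌋ + ⌊3326/39⌋ − ⌊3326/78⌋ = 1024

1024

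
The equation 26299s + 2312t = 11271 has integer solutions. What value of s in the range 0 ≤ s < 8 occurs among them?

Euclid: 26299 = 11·2312 + 867; 2312 = 2·867 + 578; 867 = 1·578 + 289; 578 = 2·289 + 0 → gcd = 289; 11271 = 289·39.
Back-substitution yields 26299·(3) + 2312·(-34) = 289, so one solution is s = 3·39 = 117, t = -34·39 = -1326.
Solutions in s differ by 2312/289 = 8; the one in [0, 8) is 117 mod 8 = 5.

5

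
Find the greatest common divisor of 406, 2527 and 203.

7

gcd(406, 2527): 2527 = 6·406 + 91; 406 = 4·91 + 42; 91 = 2·42 + 7; 42 = 6·7 + 0 → 7
gcd(7, 203): 203 = 29·7 + 0 → 7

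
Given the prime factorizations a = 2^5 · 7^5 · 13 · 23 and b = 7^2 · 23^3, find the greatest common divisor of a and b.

1127

min exponent per shared prime: 7^2 · 23 = 1127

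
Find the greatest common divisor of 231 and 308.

231 = 3 · 7 · 11
308 = 2² · 7 · 11
Common: 7 · 11 = 77

77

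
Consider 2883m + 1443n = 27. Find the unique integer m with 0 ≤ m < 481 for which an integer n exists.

472

Euclid: 2883 = 1·1443 + 1440; 1443 = 1·1440 + 3; 1440 = 480·3 + 0 → gcd = 3; 27 = 3·9.
Back-substitution yields 2883·(-1) + 1443·(2) = 3, so one solution is m = -1·9 = -9, n = 2·9 = 18.
Solutions in m differ by 1443/3 = 481; the one in [0, 481) is -9 mod 481 = 472.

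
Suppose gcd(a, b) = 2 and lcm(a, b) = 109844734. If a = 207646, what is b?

Using ab = gcd(a,b)·lcm(a,b) = 2·109844734 = 219689468, we get b = 219689468/207646 = 1058.

1058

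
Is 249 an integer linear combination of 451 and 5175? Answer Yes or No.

gcd(451, 5175): 5175 = 11·451 + 214; 451 = 2·214 + 23; 214 = 9·23 + 7; 23 = 3·7 + 2; 7 = 3·2 + 1; 2 = 2·1 + 0 → 1
1 divides 249, so a solution exists.

Yes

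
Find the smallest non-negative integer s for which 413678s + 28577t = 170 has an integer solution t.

1660

Euclid: 413678 = 14·28577 + 13600; 28577 = 2·13600 + 1377; 13600 = 9·1377 + 1207; 1377 = 1·1207 + 170; 1207 = 7·170 + 17; 170 = 10·17 + 0 → gcd = 17; 170 = 17·10.
Back-substitution yields 413678·(166) + 28577·(-2403) = 17, so one solution is s = 166·10 = 1660, t = -2403·10 = -24030.
Solutions in s differ by 28577/17 = 1681; the one in [0, 1681) is 1660 mod 1681 = 1660.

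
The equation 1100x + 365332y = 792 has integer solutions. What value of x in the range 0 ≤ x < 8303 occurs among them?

6311

Reduce mod 365332: 1100x ≡ 792 (mod 365332). With g = gcd(1100, 365332) = 44 dividing 792, divide through: 25x ≡ 18 (mod 8303).
Since gcd(25, 8303) = 1, x ≡ 18·(25)⁻¹ ≡ 6311 (mod 8303). Smallest non-negative: 6311.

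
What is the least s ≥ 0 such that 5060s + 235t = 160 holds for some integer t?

37

Euclid: 5060 = 21·235 + 125; 235 = 1·125 + 110; 125 = 1·110 + 15; 110 = 7·15 + 5; 15 = 3·5 + 0 → gcd = 5; 160 = 5·32.
Back-substitution yields 5060·(-15) + 235·(323) = 5, so one solution is s = -15·32 = -480, t = 323·32 = 10336.
Solutions in s differ by 235/5 = 47; the one in [0, 47) is -480 mod 47 = 37.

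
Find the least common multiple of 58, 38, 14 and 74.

58 = 2 · 29; 38 = 2 · 19; 14 = 2 · 7; 74 = 2 · 37
lcm takes max exponent of each prime: 2 · 7 · 19 · 29 · 37 = 285418

285418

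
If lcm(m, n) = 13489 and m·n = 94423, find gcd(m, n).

gcd·lcm = product, so gcd = 94423/13489 = 7.

7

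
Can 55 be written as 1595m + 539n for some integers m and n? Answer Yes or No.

Yes

By Bézout, 1595m + 539n = 55 has integer solutions iff gcd(1595, 539) | 55.
Euclid: 1595 = 2·539 + 517; 539 = 1·517 + 22; 517 = 23·22 + 11; 22 = 2·11 + 0. gcd = 11; 55 mod 11 = 0. Yes.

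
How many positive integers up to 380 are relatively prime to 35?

260

35 = 5·7. Inclusion–exclusion on these primes:
380 − ⌊380/5⌋ − ⌊380/7⌋ + ⌊380/35⌋ = 260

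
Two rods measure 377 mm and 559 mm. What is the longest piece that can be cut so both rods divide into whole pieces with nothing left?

13

377 = 13 · 29
559 = 13 · 43
Common: 13 = 13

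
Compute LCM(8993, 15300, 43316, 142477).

43209811908900

8993 = 17 · 23²; 15300 = 2² · 3² · 5² · 17; 43316 = 2² · 7² · 13 · 17; 142477 = 17³ · 29
lcm takes max exponent of each prime: 2² · 3² · 5² · 7² · 13 · 17³ · 23² · 29 = 43209811908900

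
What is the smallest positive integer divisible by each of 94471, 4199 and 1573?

3692210093

lcm(94471, 4199) = 94471·4199/gcd = 396683729/13 = 30514133
lcm(30514133, 1573) = 30514133·1573/gcd = 47998731209/13 = 3692210093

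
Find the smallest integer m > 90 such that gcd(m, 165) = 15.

105

gcd(m, 165) = 15 forces 15 | m; write m = 15s. Then gcd(15s, 15·11) = 15·gcd(s, 11), so need gcd(s, 11) = 1.
15s > 90 gives s ≥ 7. The least s ≥ 7 coprime to 11 is 7, so m = 15·7 = 105.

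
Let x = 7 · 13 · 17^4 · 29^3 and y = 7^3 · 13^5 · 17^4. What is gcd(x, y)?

7600411

min exponent per shared prime: 7 · 13 · 17^4 = 7600411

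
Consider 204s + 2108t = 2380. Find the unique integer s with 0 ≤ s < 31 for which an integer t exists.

22

Euclid: 2108 = 10·204 + 68; 204 = 3·68 + 0 → gcd = 68; 2380 = 68·35.
Back-substitution yields 204·(-10) + 2108·(1) = 68, so one solution is s = -10·35 = -350, t = 1·35 = 35.
Solutions in s differ by 2108/68 = 31; the one in [0, 31) is -350 mod 31 = 22.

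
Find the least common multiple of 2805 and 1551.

gcd first: 2805 = 1·1551 + 1254; 1551 = 1·1254 + 297; 1254 = 4·297 + 66; 297 = 4·66 + 33; 66 = 2·33 + 0 → gcd = 33
lcm = 2805·1551/gcd = 4350555/33 = 131835

131835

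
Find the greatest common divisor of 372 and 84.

372 = 2² · 3 · 31
84 = 2² · 3 · 7
Common: 2² · 3 = 12

12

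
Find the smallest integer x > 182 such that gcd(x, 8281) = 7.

189

Multiples of 7 above 182: 7·27, 7·28, … . Need the cofactor coprime to 8281/7 = 1183.
Checking s = 27, 28, … the first with gcd(s, 1183) = 1 is s = 27, giving 189.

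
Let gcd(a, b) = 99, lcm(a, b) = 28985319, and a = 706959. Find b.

4059

Using ab = gcd(a,b)·lcm(a,b) = 99·28985319 = 2869546581, we get b = 2869546581/706959 = 4059.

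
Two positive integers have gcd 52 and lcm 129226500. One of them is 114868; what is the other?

u·v = gcd·lcm = 52·129226500 = 6719778000, so v = 6719778000/114868 = 58500.

58500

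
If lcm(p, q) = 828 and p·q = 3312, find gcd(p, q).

gcd·lcm = product, so gcd = 3312/828 = 4.

4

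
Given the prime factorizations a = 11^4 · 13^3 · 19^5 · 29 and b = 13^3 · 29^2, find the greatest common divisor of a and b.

min exponent per shared prime: 13^3 · 29 = 63713

63713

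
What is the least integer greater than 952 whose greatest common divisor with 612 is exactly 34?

986

gcd(k, 612) = 34 forces 34 | k; write k = 34s. Then gcd(34s, 34·18) = 34·gcd(s, 18), so need gcd(s, 18) = 1.
34s > 952 gives s ≥ 29. The least s ≥ 29 coprime to 18 is 29, so k = 34·29 = 986.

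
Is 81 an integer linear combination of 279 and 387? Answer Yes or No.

By Bézout, 279u + 387v = 81 has integer solutions iff gcd(279, 387) | 81.
Euclid: 387 = 1·279 + 108; 279 = 2·108 + 63; 108 = 1·63 + 45; 63 = 1·45 + 18; 45 = 2·18 + 9; 18 = 2·9 + 0. gcd = 9; 81 mod 9 = 0. Yes.

Yes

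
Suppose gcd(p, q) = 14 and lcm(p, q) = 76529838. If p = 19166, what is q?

Using pq = gcd(p,q)·lcm(p,q) = 14·76529838 = 1071417732, we get q = 1071417732/19166 = 55902.

55902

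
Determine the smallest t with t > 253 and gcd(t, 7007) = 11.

264

Multiples of 11 above 253: 11·24, 11·25, … . Need the cofactor coprime to 7007/11 = 637.
Checking s = 24, 25, … the first with gcd(s, 637) = 1 is s = 24, giving 264.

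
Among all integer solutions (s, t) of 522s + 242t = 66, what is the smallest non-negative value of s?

110

gcd(522, 242) = 2 (Euclid: 522 = 2·242 + 38; 242 = 6·38 + 14; 38 = 2·14 + 10; 14 = 1·10 + 4; 10 = 2·4 + 2; 4 = 2·2 + 0), and 2 | 66.
Extended Euclid: 522·(51) + 242·(-110) = 2. Scale by 33: s₀ = 1683.
General solution s = s₀ + 121k; reducing mod 121 gives s = 110 (and t = -237).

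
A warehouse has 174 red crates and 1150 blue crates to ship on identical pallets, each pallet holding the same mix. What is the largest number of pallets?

174 = 2 · 3 · 29
1150 = 2 · 5² · 23
Common: 2 = 2

2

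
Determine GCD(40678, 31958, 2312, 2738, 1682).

2

40678 = 2 · 11 · 43²; 31958 = 2 · 19 · 29²; 2312 = 2³ · 17²; 2738 = 2 · 37²; 1682 = 2 · 29²
gcd takes min exponent of each prime: 2 = 2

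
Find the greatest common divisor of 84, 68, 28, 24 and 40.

84 = 2² · 3 · 7; 68 = 2² · 17; 28 = 2² · 7; 24 = 2³ · 3; 40 = 2³ · 5
gcd takes min exponent of each prime: 2² = 4

4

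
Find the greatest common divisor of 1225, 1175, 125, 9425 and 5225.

gcd(1225, 1175): 1225 = 1·1175 + 50; 1175 = 23·50 + 25; 50 = 2·25 + 0 → 25
gcd(25, 125): 125 = 5·25 + 0 → 25
gcd(25, 9425): 9425 = 377·25 + 0 → 25
gcd(25, 5225): 5225 = 209·25 + 0 → 25

25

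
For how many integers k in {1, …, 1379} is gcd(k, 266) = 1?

560

266 = 2·7·19. Inclusion–exclusion on these primes:
1379 − ⌊1379/2⌋ − ⌊1379/7⌋ − ⌊1379/19⌋ + ⌊1379/14⌋ + ⌊1379/38⌋ + ⌊1379/133⌋ − ⌊1379/266⌋ = 560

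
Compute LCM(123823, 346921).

123823 = 7³ · 19²; 346921 = 19² · 31²
max exponents: 7³ · 19² · 31² = 118993903

118993903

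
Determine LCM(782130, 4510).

352740630

gcd first: 782130 = 173·4510 + 1900; 4510 = 2·1900 + 710; 1900 = 2·710 + 480; 710 = 1·480 + 230; 480 = 2·230 + 20; 230 = 11·20 + 10; 20 = 2·10 + 0 → gcd = 10
lcm = 782130·4510/gcd = 3527406300/10 = 352740630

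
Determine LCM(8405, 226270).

380359870

gcd first: 226270 = 26·8405 + 7740; 8405 = 1·7740 + 665; 7740 = 11·665 + 425; 665 = 1·425 + 240; 425 = 1·240 + 185; 240 = 1·185 + 55; 185 = 3·55 + 20; 55 = 2·20 + 15; 20 = 1·15 + 5; 15 = 3·5 + 0 → gcd = 5
lcm = 8405·226270/gcd = 1901799350/5 = 380359870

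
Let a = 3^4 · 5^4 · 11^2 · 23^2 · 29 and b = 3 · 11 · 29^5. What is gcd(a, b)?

957

min exponent per shared prime: 3 · 11 · 29 = 957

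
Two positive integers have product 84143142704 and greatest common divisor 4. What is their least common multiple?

For any two positive integers, gcd × lcm equals their product. Hence lcm = 84143142704 / 4 = 21035785676.

21035785676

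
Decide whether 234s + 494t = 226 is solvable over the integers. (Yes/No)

No

By Bézout, 234s + 494t = 226 has integer solutions iff gcd(234, 494) | 226.
Euclid: 494 = 2·234 + 26; 234 = 9·26 + 0. gcd = 26; 226 mod 26 = 18. No.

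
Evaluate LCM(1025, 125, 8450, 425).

1025 = 5² · 41; 125 = 5³; 8450 = 2 · 5² · 13²; 425 = 5² · 17
lcm takes max exponent of each prime: 2 · 5³ · 13² · 17 · 41 = 29448250

29448250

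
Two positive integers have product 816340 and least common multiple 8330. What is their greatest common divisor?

From gcd × lcm = pq: gcd = 816340 / 8330 = 98.

98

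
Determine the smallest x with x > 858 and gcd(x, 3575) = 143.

3575 = 143·25. Any x with gcd(x, 3575) = 143 is a multiple of 143, say 143s, with s coprime to 25.
Need s > 858/143, so s ≥ 7. First s ≥ 7 with gcd(s, 25) = 1 is s = 7. Thus x = 143·7 = 1001.

1001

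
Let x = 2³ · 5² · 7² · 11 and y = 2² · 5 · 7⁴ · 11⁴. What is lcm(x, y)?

7030608200

max exponent per prime: 2³ · 5² · 7⁴ · 11⁴ = 7030608200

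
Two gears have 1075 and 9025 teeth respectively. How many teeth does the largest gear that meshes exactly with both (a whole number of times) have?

25

Euclid: 9025 = 8·1075 + 425; 1075 = 2·425 + 225; 425 = 1·225 + 200; 225 = 1·200 + 25; 200 = 8·25 + 0. Last nonzero remainder: 25.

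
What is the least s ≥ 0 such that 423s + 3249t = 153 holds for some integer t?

346

Reduce mod 3249: 423s ≡ 153 (mod 3249). With g = gcd(423, 3249) = 9 dividing 153, divide through: 47s ≡ 17 (mod 361).
Since gcd(47, 361) = 1, s ≡ 17·(47)⁻¹ ≡ 346 (mod 361). Smallest non-negative: 346.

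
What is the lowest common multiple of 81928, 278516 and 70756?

2211974072

81928 = 2³ · 7² · 11 · 19; 278516 = 2² · 7⁴ · 29; 70756 = 2² · 7² · 19²
lcm takes max exponent of each prime: 2³ · 7⁴ · 11 · 19² · 29 = 2211974072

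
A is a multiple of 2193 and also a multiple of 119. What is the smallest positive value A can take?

15351

2193 = 3 · 17 · 43; 119 = 7 · 17
max exponents: 3 · 7 · 17 · 43 = 15351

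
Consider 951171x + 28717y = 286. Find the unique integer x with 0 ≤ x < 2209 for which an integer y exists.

1980

Reduce mod 28717: 951171x ≡ 286 (mod 28717). With g = gcd(951171, 28717) = 13 dividing 286, divide through: 73167x ≡ 22 (mod 2209).
Since gcd(73167, 2209) = 1, x ≡ 22·(73167)⁻¹ ≡ 1980 (mod 2209). Smallest non-negative: 1980.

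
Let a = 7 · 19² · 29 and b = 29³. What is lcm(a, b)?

max exponent per prime: 7 · 19² · 29³ = 61631003

61631003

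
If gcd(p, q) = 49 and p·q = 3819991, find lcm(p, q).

77959

gcd·lcm = product, so lcm = 3819991/49 = 77959.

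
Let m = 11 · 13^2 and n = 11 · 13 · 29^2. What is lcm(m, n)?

1563419

max exponent per prime: 11 · 13^2 · 29^2 = 1563419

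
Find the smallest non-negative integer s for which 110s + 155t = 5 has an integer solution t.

24

gcd(110, 155) = 5 (Euclid: 155 = 1·110 + 45; 110 = 2·45 + 20; 45 = 2·20 + 5; 20 = 4·5 + 0), and 5 | 5.
Extended Euclid: 110·(-7) + 155·(5) = 5. Scale by 1: s₀ = -7.
General solution s = s₀ + 31k; reducing mod 31 gives s = 24 (and t = -17).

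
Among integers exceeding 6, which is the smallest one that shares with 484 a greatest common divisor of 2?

484 = 2·242. Any t with gcd(t, 484) = 2 is a multiple of 2, say 2s, with s coprime to 242.
Need s > 6/2, so s ≥ 4. First s ≥ 4 with gcd(s, 242) = 1 is s = 5. Thus t = 2·5 = 10.

10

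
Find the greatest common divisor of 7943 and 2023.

1

7943 = 13² · 47
2023 = 7 · 17²
Common: 1 = 1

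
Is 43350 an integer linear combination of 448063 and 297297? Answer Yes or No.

No

By Bézout, 448063s + 297297t = 43350 has integer solutions iff gcd(448063, 297297) | 43350.
Euclid: 448063 = 1·297297 + 150766; 297297 = 1·150766 + 146531; 150766 = 1·146531 + 4235; 146531 = 34·4235 + 2541; 4235 = 1·2541 + 1694; 2541 = 1·1694 + 847; 1694 = 2·847 + 0. gcd = 847; 43350 mod 847 = 153. No.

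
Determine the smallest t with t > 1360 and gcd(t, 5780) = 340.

gcd(t, 5780) = 340 forces 340 | t; write t = 340s. Then gcd(340s, 340·17) = 340·gcd(s, 17), so need gcd(s, 17) = 1.
340s > 1360 gives s ≥ 5. The least s ≥ 5 coprime to 17 is 5, so t = 340·5 = 1700.

1700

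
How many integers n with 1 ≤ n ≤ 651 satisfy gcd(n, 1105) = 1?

1105 = 5·13·17. Inclusion–exclusion on these primes:
651 − ⌊651/5⌋ − ⌊651/13⌋ − ⌊651/17⌋ + ⌊651/65⌋ + ⌊651/85⌋ + ⌊651/221⌋ − ⌊651/1105⌋ = 452

452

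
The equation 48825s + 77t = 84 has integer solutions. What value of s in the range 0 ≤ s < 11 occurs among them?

1

gcd(48825, 77) = 7 (Euclid: 48825 = 634·77 + 7; 77 = 11·7 + 0), and 7 | 84.
Extended Euclid: 48825·(1) + 77·(-634) = 7. Scale by 12: s₀ = 12.
General solution s = s₀ + 11k; reducing mod 11 gives s = 1 (and t = -633).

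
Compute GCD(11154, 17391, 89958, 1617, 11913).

gcd(11154, 17391): 17391 = 1·11154 + 6237; 11154 = 1·6237 + 4917; 6237 = 1·4917 + 1320; 4917 = 3·1320 + 957; 1320 = 1·957 + 363; 957 = 2·363 + 231; 363 = 1·231 + 132; 231 = 1·132 + 99; 132 = 1·99 + 33; 99 = 3·33 + 0 → 33
gcd(33, 89958): 89958 = 2726·33 + 0 → 33
gcd(33, 1617): 1617 = 49·33 + 0 → 33
gcd(33, 11913): 11913 = 361·33 + 0 → 33

33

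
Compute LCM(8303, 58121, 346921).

8303 = 19² · 23; 58121 = 7 · 19² · 23; 346921 = 19² · 31²
lcm takes max exponent of each prime: 7 · 19² · 23 · 31² = 55854281

55854281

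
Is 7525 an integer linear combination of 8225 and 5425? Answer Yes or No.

Yes

By Bézout, 8225x − 5425y = 7525 has integer solutions iff gcd(8225, 5425) | 7525.
Euclid: 8225 = 1·5425 + 2800; 5425 = 1·2800 + 2625; 2800 = 1·2625 + 175; 2625 = 15·175 + 0. gcd = 175; 7525 mod 175 = 0. Yes.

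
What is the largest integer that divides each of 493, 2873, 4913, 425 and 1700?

17

gcd(493, 2873): 2873 = 5·493 + 408; 493 = 1·408 + 85; 408 = 4·85 + 68; 85 = 1·68 + 17; 68 = 4·17 + 0 → 17
gcd(17, 4913): 4913 = 289·17 + 0 → 17
gcd(17, 425): 425 = 25·17 + 0 → 17
gcd(17, 1700): 1700 = 100·17 + 0 → 17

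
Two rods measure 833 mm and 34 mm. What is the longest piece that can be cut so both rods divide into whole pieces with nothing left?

17

Euclid: 833 = 24·34 + 17; 34 = 2·17 + 0. Last nonzero remainder: 17.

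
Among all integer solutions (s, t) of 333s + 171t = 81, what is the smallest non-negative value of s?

gcd(333, 171) = 9 (Euclid: 333 = 1·171 + 162; 171 = 1·162 + 9; 162 = 18·9 + 0), and 9 | 81.
Extended Euclid: 333·(-1) + 171·(2) = 9. Scale by 9: s₀ = -9.
General solution s = s₀ + 19k; reducing mod 19 gives s = 10 (and t = -19).

10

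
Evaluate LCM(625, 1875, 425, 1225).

lcm(625, 1875) = 625·1875/gcd = 1171875/625 = 1875
lcm(1875, 425) = 1875·425/gcd = 796875/25 = 31875
lcm(31875, 1225) = 31875·1225/gcd = 39046875/25 = 1561875

1561875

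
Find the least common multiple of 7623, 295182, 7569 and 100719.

75906065173554

7623 = 3² · 7 · 11²; 295182 = 2 · 3² · 23² · 31; 7569 = 3² · 29²; 100719 = 3² · 19² · 31
lcm takes max exponent of each prime: 2 · 3² · 7 · 11² · 19² · 23² · 29² · 31 = 75906065173554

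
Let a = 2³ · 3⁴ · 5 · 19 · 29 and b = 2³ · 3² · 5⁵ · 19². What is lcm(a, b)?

21199725000

max exponent per prime: 2³ · 3⁴ · 5⁵ · 19² · 29 = 21199725000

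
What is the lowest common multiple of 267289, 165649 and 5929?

lcm(267289, 165649) = 267289·165649/gcd = 44276155561/121 = 365918641
lcm(365918641, 5929) = 365918641·5929/gcd = 2169531622489/121 = 17930013409

17930013409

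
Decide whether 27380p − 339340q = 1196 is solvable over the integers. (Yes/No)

No

gcd(27380, 339340): 339340 = 12·27380 + 10780; 27380 = 2·10780 + 5820; 10780 = 1·5820 + 4960; 5820 = 1·4960 + 860; 4960 = 5·860 + 660; 860 = 1·660 + 200; 660 = 3·200 + 60; 200 = 3·60 + 20; 60 = 3·20 + 0 → 20
20 does not divide 1196, so a solution does not exist.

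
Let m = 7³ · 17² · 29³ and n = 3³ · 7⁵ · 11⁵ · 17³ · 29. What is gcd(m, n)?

min exponent per shared prime: 7³ · 17² · 29 = 2874683

2874683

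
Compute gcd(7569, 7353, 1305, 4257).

gcd(7569, 7353): 7569 = 1·7353 + 216; 7353 = 34·216 + 9; 216 = 24·9 + 0 → 9
gcd(9, 1305): 1305 = 145·9 + 0 → 9
gcd(9, 4257): 4257 = 473·9 + 0 → 9

9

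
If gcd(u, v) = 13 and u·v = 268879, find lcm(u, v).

gcd·lcm = product, so lcm = 268879/13 = 20683.

20683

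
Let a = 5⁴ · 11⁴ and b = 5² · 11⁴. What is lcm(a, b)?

9150625

max exponent per prime: 5⁴ · 11⁴ = 9150625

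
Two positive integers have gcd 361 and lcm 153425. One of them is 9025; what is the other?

6137

m·n = gcd·lcm = 361·153425 = 55386425, so n = 55386425/9025 = 6137.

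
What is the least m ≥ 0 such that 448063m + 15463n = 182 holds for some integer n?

1104

Euclid: 448063 = 28·15463 + 15099; 15463 = 1·15099 + 364; 15099 = 41·364 + 175; 364 = 2·175 + 14; 175 = 12·14 + 7; 14 = 2·7 + 0 → gcd = 7; 182 = 7·26.
Back-substitution yields 448063·(1062) + 15463·(-30773) = 7, so one solution is m = 1062·26 = 27612, n = -30773·26 = -800098.
Solutions in m differ by 15463/7 = 2209; the one in [0, 2209) is 27612 mod 2209 = 1104.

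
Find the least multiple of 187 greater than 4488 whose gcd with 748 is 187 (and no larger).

4675

gcd(x, 748) = 187 forces 187 | x; write x = 187s. Then gcd(187s, 187·4) = 187·gcd(s, 4), so need gcd(s, 4) = 1.
187s > 4488 gives s ≥ 25. The least s ≥ 25 coprime to 4 is 25, so x = 187·25 = 4675.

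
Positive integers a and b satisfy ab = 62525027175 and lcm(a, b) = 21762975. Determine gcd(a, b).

gcd·lcm = product, so gcd = 62525027175/21762975 = 2873.

2873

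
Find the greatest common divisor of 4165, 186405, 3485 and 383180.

4165 = 5 · 7² · 17; 186405 = 3 · 5 · 17² · 43; 3485 = 5 · 17 · 41; 383180 = 2² · 5 · 7² · 17 · 23
gcd takes min exponent of each prime: 5 · 17 = 85

85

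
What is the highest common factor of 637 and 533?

13

Euclid: 637 = 1·533 + 104; 533 = 5·104 + 13; 104 = 8·13 + 0. Last nonzero remainder: 13.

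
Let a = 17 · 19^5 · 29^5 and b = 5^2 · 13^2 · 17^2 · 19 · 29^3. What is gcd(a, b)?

7877647

min exponent per shared prime: 17 · 19 · 29^3 = 7877647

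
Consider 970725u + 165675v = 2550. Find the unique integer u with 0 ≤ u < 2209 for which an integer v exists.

1250

Reduce mod 165675: 970725u ≡ 2550 (mod 165675). With g = gcd(970725, 165675) = 75 dividing 2550, divide through: 12943u ≡ 34 (mod 2209).
Since gcd(12943, 2209) = 1, u ≡ 34·(12943)⁻¹ ≡ 1250 (mod 2209). Smallest non-negative: 1250.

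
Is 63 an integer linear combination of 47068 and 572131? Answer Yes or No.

Yes

gcd(47068, 572131): 572131 = 12·47068 + 7315; 47068 = 6·7315 + 3178; 7315 = 2·3178 + 959; 3178 = 3·959 + 301; 959 = 3·301 + 56; 301 = 5·56 + 21; 56 = 2·21 + 14; 21 = 1·14 + 7; 14 = 2·7 + 0 → 7
7 divides 63, so a solution exists.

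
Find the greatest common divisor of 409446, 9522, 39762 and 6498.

gcd(409446, 9522): 409446 = 43·9522 + 0 → 9522
gcd(9522, 39762): 39762 = 4·9522 + 1674; 9522 = 5·1674 + 1152; 1674 = 1·1152 + 522; 1152 = 2·522 + 108; 522 = 4·108 + 90; 108 = 1·90 + 18; 90 = 5·18 + 0 → 18
gcd(18, 6498): 6498 = 361·18 + 0 → 18

18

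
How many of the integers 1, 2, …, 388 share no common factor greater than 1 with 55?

283

Prime factors of 55: 5, 11. Count integers ≤ 388 divisible by none of them.
By inclusion–exclusion: 388 − ⌊388/5⌋ − ⌊388/11⌋ + ⌊388/55⌋ = 283.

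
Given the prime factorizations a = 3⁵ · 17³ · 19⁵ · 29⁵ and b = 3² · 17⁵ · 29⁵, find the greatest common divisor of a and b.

min exponent per shared prime: 3² · 17³ · 29⁵ = 906941475333

906941475333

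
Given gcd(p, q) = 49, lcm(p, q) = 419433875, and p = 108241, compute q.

189875

p·q = gcd·lcm = 49·419433875 = 20552259875, so q = 20552259875/108241 = 189875.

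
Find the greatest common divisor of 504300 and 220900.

Euclid: 504300 = 2·220900 + 62500; 220900 = 3·62500 + 33400; 62500 = 1·33400 + 29100; 33400 = 1·29100 + 4300; 29100 = 6·4300 + 3300; 4300 = 1·3300 + 1000; 3300 = 3·1000 + 300; 1000 = 3·300 + 100; 300 = 3·100 + 0. Last nonzero remainder: 100.

100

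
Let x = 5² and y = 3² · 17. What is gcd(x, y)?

min exponent per shared prime: (none) = 1

1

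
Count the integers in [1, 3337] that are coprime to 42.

954

42 = 2·3·7. Inclusion–exclusion on these primes:
3337 − ⌊3337/2⌋ − ⌊3337/3⌋ − ⌊3337/7⌋ + ⌊3337/6⌋ + ⌊3337/14⌋ + ⌊3337/21⌋ − ⌊3337/42⌋ = 954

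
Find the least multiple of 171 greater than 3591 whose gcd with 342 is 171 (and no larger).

342 = 171·2. Any x with gcd(x, 342) = 171 is a multiple of 171, say 171s, with s coprime to 2.
Need s > 3591/171, so s ≥ 22. First s ≥ 22 with gcd(s, 2) = 1 is s = 23. Thus x = 171·23 = 3933.

3933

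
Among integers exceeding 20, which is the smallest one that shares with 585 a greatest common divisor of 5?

25

585 = 5·117. Any a with gcd(a, 585) = 5 is a multiple of 5, say 5s, with s coprime to 117.
Need s > 20/5, so s ≥ 5. First s ≥ 5 with gcd(s, 117) = 1 is s = 5. Thus a = 5·5 = 25.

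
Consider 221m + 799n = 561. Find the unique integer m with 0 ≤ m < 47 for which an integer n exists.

17

Euclid: 799 = 3·221 + 136; 221 = 1·136 + 85; 136 = 1·85 + 51; 85 = 1·51 + 34; 51 = 1·34 + 17; 34 = 2·17 + 0 → gcd = 17; 561 = 17·33.
Back-substitution yields 221·(-18) + 799·(5) = 17, so one solution is m = -18·33 = -594, n = 5·33 = 165.
Solutions in m differ by 799/17 = 47; the one in [0, 47) is -594 mod 47 = 17.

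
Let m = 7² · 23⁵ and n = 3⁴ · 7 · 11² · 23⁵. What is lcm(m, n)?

3091047289407

max exponent per prime: 3⁴ · 7² · 11² · 23⁵ = 3091047289407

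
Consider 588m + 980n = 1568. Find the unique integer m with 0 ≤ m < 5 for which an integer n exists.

1

gcd(588, 980) = 196 (Euclid: 980 = 1·588 + 392; 588 = 1·392 + 196; 392 = 2·196 + 0), and 196 | 1568.
Extended Euclid: 588·(2) + 980·(-1) = 196. Scale by 8: m₀ = 16.
General solution m = m₀ + 5t; reducing mod 5 gives m = 1 (and n = 1).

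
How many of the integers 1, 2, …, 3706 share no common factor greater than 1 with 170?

1395

170 = 2·5·17. Inclusion–exclusion on these primes:
3706 − ⌊3706/2⌋ − ⌊3706/5⌋ − ⌊3706/17⌋ + ⌊3706/10⌋ + ⌊3706/34⌋ + ⌊3706/85⌋ − ⌊3706/170⌋ = 1395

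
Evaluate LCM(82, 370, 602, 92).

210043820

82 = 2 · 41; 370 = 2 · 5 · 37; 602 = 2 · 7 · 43; 92 = 2² · 23
lcm takes max exponent of each prime: 2² · 5 · 7 · 23 · 37 · 41 · 43 = 210043820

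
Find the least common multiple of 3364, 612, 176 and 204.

lcm(3364, 612) = 3364·612/gcd = 2058768/4 = 514692
lcm(514692, 176) = 514692·176/gcd = 90585792/4 = 22646448
lcm(22646448, 204) = 22646448·204/gcd = 4619875392/204 = 22646448

22646448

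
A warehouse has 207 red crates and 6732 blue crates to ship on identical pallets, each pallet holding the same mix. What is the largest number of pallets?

9

Euclid: 6732 = 32·207 + 108; 207 = 1·108 + 99; 108 = 1·99 + 9; 99 = 11·9 + 0. Last nonzero remainder: 9.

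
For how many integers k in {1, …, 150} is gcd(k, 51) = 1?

Prime factors of 51: 3, 17. Count integers ≤ 150 divisible by none of them.
By inclusion–exclusion: 150 − ⌊150/3⌋ − ⌊150/17⌋ + ⌊150/51⌋ = 94.

94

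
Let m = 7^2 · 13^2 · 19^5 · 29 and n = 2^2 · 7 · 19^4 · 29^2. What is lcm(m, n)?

max exponent per prime: 2^2 · 7^2 · 13^2 · 19^5 · 29^2 = 68977393055116

68977393055116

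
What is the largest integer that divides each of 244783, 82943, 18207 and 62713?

gcd(244783, 82943): 244783 = 2·82943 + 78897; 82943 = 1·78897 + 4046; 78897 = 19·4046 + 2023; 4046 = 2·2023 + 0 → 2023
gcd(2023, 18207): 18207 = 9·2023 + 0 → 2023
gcd(2023, 62713): 62713 = 31·2023 + 0 → 2023

2023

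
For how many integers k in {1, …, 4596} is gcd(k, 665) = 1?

2987

Prime factors of 665: 5, 7, 19. Count integers ≤ 4596 divisible by none of them.
By inclusion–exclusion: 4596 − ⌊4596/5⌋ − ⌊4596/7⌋ − ⌊4596/19⌋ + ⌊4596/35⌋ + ⌊4596/95⌋ + ⌊4596/133⌋ − ⌊4596/665⌋ = 2987.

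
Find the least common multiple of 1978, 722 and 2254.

34988842

1978 = 2 · 23 · 43; 722 = 2 · 19²; 2254 = 2 · 7² · 23
lcm takes max exponent of each prime: 2 · 7² · 19² · 23 · 43 = 34988842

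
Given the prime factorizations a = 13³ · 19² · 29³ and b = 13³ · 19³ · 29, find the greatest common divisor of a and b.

23000393

min exponent per shared prime: 13³ · 19² · 29 = 23000393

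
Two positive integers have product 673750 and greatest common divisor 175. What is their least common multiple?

For any two positive integers, gcd × lcm equals their product. Hence lcm = 673750 / 175 = 3850.

3850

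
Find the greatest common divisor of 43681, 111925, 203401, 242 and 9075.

121

43681 = 11² · 19²; 111925 = 5² · 11² · 37; 203401 = 11² · 41²; 242 = 2 · 11²; 9075 = 3 · 5² · 11²
gcd takes min exponent of each prime: 11² = 121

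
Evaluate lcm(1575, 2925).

20475

1575 = 3² · 5² · 7; 2925 = 3² · 5² · 13
max exponents: 3² · 5² · 7 · 13 = 20475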